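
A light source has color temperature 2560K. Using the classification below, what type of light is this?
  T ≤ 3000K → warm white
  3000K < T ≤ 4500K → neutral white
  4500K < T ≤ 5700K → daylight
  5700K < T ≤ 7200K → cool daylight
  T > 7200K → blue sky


Temperature: 2560K
2560K ≤ 3000K → warm white
Classification: warm white


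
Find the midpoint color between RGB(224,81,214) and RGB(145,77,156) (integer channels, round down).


Midpoint: each channel = ⌊(C₁+C₂)/2⌋
R: ⌊(224+145)/2⌋ = 184
G: ⌊(81+77)/2⌋ = 79
B: ⌊(214+156)/2⌋ = 185
= RGB(184, 79, 185)


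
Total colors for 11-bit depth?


Colors = 2^bits = 2^11
= 2,048 colors


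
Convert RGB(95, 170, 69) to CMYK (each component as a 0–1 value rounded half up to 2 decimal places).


R'=95/255≈0.3725, G'=170/255≈0.6667, B'=69/255≈0.2706
K = 1 - max(R',G',B') = 1 - 170/255 = 85/255 = 0.33333… → 0.33
(1-R'-K)/(1-K) simplifies to (max-R)/max with max = 170:
C = (170-95)/170 = 75/170 = 0.44117… → 0.44
M = (170-170)/170 = 0/170 = 0 → 0.00
Y = (170-69)/170 = 101/170 = 0.59411… → 0.59
= CMYK(0.44, 0.00, 0.59, 0.33)


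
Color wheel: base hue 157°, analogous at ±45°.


Base hue: 157°
Left analog: (157 - 45) mod 360 = 112°
Right analog: (157 + 45) mod 360 = 202°
Analogous hues = 112° and 202°


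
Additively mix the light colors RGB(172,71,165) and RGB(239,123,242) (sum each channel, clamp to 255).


Additive: each channel = min(255, C₁+C₂)
R: 172+239 = 411 → 255
G: 71+123 = 194 → 194
B: 165+242 = 407 → 255
= RGB(255, 194, 255)


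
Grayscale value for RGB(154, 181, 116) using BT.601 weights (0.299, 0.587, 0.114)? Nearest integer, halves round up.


Gray = 0.299×R + 0.587×G + 0.114×B
Gray = 0.299×154 + 0.587×181 + 0.114×116
Gray = 46.046 + 106.247 + 13.224
Gray = 165.517 → round half up → 166
Gray = 166


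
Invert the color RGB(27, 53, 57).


Invert: (255-R, 255-G, 255-B)
R: 255-27 = 228
G: 255-53 = 202
B: 255-57 = 198
= RGB(228, 202, 198)


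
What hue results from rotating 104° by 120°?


New hue = (H + rotation) mod 360
New hue = (104 + 120) mod 360
= 224 mod 360
= 224°


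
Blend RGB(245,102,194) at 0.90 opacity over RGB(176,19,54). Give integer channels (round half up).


C = α×F + (1-α)×B, with 1-α = 0.10
R: 0.90×245 + 0.10×176 = 220.50 + 17.60 = 238.10 → 238
G: 0.90×102 + 0.10×19 = 91.80 + 1.90 = 93.70 → 94
B: 0.90×194 + 0.10×54 = 174.60 + 5.40 = 180.00 → 180
= RGB(238, 94, 180)


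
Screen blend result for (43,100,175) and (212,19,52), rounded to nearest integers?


Screen: C = 255 - (255-A)×(255-B)/255, rounded to nearest integer
R: 255 - (255-43)×(255-212)/255 = 255 - 9116/255 ≈ 255 - 35.749 = 219.251 → 219
G: 255 - (255-100)×(255-19)/255 = 255 - 36580/255 ≈ 255 - 143.451 = 111.549 → 112
B: 255 - (255-175)×(255-52)/255 = 255 - 16240/255 ≈ 255 - 63.686 = 191.314 → 191
= RGB(219, 112, 191)


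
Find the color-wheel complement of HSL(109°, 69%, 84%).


Complement = opposite side of color wheel = hue + 180°
H' = (109 + 180) mod 360 = 289°
S and L unchanged.
= HSL(289°, 69%, 84%)


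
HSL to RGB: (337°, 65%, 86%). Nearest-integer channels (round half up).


H=337°, S=0.65, L=0.86
C = (1-|2L-1|)×S = (1-|0.72|)×0.65 = 0.182
H' = H/60 = 337/60 ≈ 5.6167; X = C×(1-|H' mod 2 - 1|) ≈ 0.0698
m = L - C/2 = 0.86 - 0.091 = 0.769
Sector ⌊H'⌋ = 5 → (R',G',B') = (0.182, 0.0, ≈0.0698)
RGB = ((R'+m)×255, (G'+m)×255, (B'+m)×255) = (242.505, 196.095, 213.8855)
Round half up → RGB(243, 196, 214)


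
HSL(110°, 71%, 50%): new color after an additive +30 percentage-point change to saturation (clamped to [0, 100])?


Original S = 71%
Adjustment = +30 percentage points
New S = 71 + (30) = 101
Clamp to [0, 100] → 100
= HSL(110°, 100%, 50%)


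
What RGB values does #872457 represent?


87 → 135 (R)
24 → 36 (G)
57 → 87 (B)
= RGB(135, 36, 87)


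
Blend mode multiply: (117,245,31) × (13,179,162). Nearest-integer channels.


Multiply: C = A×B/255, rounded to nearest integer
R: 117×13/255 = 1521/255 ≈ 5.965 → 6
G: 245×179/255 = 43855/255 ≈ 171.980 → 172
B: 31×162/255 = 5022/255 ≈ 19.694 → 20
= RGB(6, 172, 20)


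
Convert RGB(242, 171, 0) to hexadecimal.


R = 242 → F2 (hex)
G = 171 → AB (hex)
B = 0 → 00 (hex)
Hex = #F2AB00


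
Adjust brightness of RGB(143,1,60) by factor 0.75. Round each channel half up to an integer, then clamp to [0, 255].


Multiply each channel by 0.75, round half up, clamp to [0, 255]
R: 143×0.75 = 107.25 → round → 107
G: 1×0.75 = 0.75 → round → 1
B: 60×0.75 = 45
= RGB(107, 1, 45)


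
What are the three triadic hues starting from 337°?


Triadic: equally spaced at 120° intervals
H1 = 337°
H2 = (337 + 120) mod 360 = 97°
H3 = (337 + 240) mod 360 = 217°
Triadic = 337°, 97°, 217°


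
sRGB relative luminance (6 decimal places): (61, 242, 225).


Linearize each channel (sRGB transfer function): c = v/255; c_lin = c/12.92 if c ≤ 0.04045, else ((c+0.055)/1.055)^2.4
  R: 61/255 ≈ 0.239216 > 0.04045 → ((0.239216+0.055)/1.055)^2.4 ≈ 0.046665
  G: 242/255 ≈ 0.949020 > 0.04045 → ((0.949020+0.055)/1.055)^2.4 ≈ 0.887923
  B: 225/255 ≈ 0.882353 > 0.04045 → ((0.882353+0.055)/1.055)^2.4 ≈ 0.752942
R_lin = 0.046665, G_lin = 0.887923, B_lin = 0.752942
L = 0.2126×R + 0.7152×G + 0.0722×B
L = 0.2126×0.046665 + 0.7152×0.887923 + 0.0722×0.752942
L ≈ 0.699326


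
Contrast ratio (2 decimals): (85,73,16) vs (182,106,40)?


Linearize each sRGB channel c=v/255: c/12.92 if c ≤ 0.04045 else ((c+0.055)/1.055)^2.4
L = 0.2126×R_lin + 0.7152×G_lin + 0.0722×B_lin
Color 1 (85,73,16):
  R=85: 85/255≈0.3333 > 0.04045 → ((0.3333+0.055)/1.055)^2.4 ≈ 0.09084
  G=73: 73/255≈0.2863 > 0.04045 → ((0.2863+0.055)/1.055)^2.4 ≈ 0.06663
  B=16: 16/255≈0.0627 > 0.04045 → ((0.0627+0.055)/1.055)^2.4 ≈ 0.00518
  L1 = 0.2126×0.09084 + 0.7152×0.06663 + 0.0722×0.00518 ≈ 0.06734
Color 2 (182,106,40):
  R=182: 182/255≈0.7137 > 0.04045 → ((0.7137+0.055)/1.055)^2.4 ≈ 0.46778
  G=106: 106/255≈0.4157 > 0.04045 → ((0.4157+0.055)/1.055)^2.4 ≈ 0.14413
  B=40: 40/255≈0.1569 > 0.04045 → ((0.1569+0.055)/1.055)^2.4 ≈ 0.02122
  L2 = 0.2126×0.46778 + 0.7152×0.14413 + 0.0722×0.02122 ≈ 0.20406
Lighter = 0.20406, Darker = 0.06734
Ratio = (L_lighter + 0.05) / (L_darker + 0.05)
Ratio = (0.20406 + 0.05) / (0.06734 + 0.05) = 0.25406 / 0.11734 ≈ 2.1652
Ratio ≈ 2.17:1


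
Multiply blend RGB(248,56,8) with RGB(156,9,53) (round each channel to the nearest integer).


Multiply: C = A×B/255, rounded to nearest integer
R: 248×156/255 = 38688/255 ≈ 151.718 → 152
G: 56×9/255 = 504/255 ≈ 1.976 → 2
B: 8×53/255 = 424/255 ≈ 1.663 → 2
= RGB(152, 2, 2)


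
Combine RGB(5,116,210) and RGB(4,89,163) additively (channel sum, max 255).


Additive: each channel = min(255, C₁+C₂)
R: 5+4 = 9 → 9
G: 116+89 = 205 → 205
B: 210+163 = 373 → 255
= RGB(9, 205, 255)


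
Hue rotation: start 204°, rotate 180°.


New hue = (H + rotation) mod 360
New hue = (204 + 180) mod 360
= 384 mod 360
= 24°


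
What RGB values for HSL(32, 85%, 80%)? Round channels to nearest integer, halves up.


H=32°, S=0.85, L=0.80
C = (1-|2L-1|)×S = (1-|0.60|)×0.85 = 0.34
H' = H/60 = 32/60 ≈ 0.5333; X = C×(1-|H' mod 2 - 1|) ≈ 0.1813
m = L - C/2 = 0.80 - 0.17 = 0.63
Sector ⌊H'⌋ = 0 → (R',G',B') = (0.34, ≈0.1813, 0.0)
RGB = ((R'+m)×255, (G'+m)×255, (B'+m)×255) = (247.35, 206.89, 160.65)
Round half up → RGB(247, 207, 161)


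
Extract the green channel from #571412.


Color: #571412
R = 57 = 87
G = 14 = 20
B = 12 = 18
Green = 20


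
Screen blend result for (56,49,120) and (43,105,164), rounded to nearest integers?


Screen: C = 255 - (255-A)×(255-B)/255, rounded to nearest integer
R: 255 - (255-56)×(255-43)/255 = 255 - 42188/255 ≈ 255 - 165.443 = 89.557 → 90
G: 255 - (255-49)×(255-105)/255 = 255 - 30900/255 ≈ 255 - 121.176 = 133.824 → 134
B: 255 - (255-120)×(255-164)/255 = 255 - 12285/255 ≈ 255 - 48.176 = 206.824 → 207
= RGB(90, 134, 207)


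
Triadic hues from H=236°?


Triadic: equally spaced at 120° intervals
H1 = 236°
H2 = (236 + 120) mod 360 = 356°
H3 = (236 + 240) mod 360 = 116°
Triadic = 236°, 356°, 116°


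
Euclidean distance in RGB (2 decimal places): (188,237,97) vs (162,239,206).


d = √[(R₁-R₂)² + (G₁-G₂)² + (B₁-B₂)²]
d = √[(188-162)² + (237-239)² + (97-206)²]
d = √[676 + 4 + 11881]
d = √12561
d ≈ 112.08


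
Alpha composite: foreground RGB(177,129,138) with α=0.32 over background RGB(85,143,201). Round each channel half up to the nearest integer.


C = α×F + (1-α)×B, with 1-α = 0.68
R: 0.32×177 + 0.68×85 = 56.64 + 57.80 = 114.44 → 114
G: 0.32×129 + 0.68×143 = 41.28 + 97.24 = 138.52 → 139
B: 0.32×138 + 0.68×201 = 44.16 + 136.68 = 180.84 → 181
= RGB(114, 139, 181)


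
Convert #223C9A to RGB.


22 → 34 (R)
3C → 60 (G)
9A → 154 (B)
= RGB(34, 60, 154)


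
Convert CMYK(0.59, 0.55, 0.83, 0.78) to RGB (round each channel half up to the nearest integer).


R = 255 × (1-C) × (1-K) = 255 × 0.41 × 0.22 = 23.001 → 23
G = 255 × (1-M) × (1-K) = 255 × 0.45 × 0.22 = 25.245 → 25
B = 255 × (1-Y) × (1-K) = 255 × 0.17 × 0.22 = 9.537 → 10
= RGB(23, 25, 10)


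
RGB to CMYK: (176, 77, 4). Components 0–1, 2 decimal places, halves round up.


R'=176/255≈0.6902, G'=77/255≈0.3020, B'=4/255≈0.0157
K = 1 - max(R',G',B') = 1 - 176/255 = 79/255 = 0.30980… → 0.31
(1-R'-K)/(1-K) simplifies to (max-R)/max with max = 176:
C = (176-176)/176 = 0/176 = 0 → 0.00
M = (176-77)/176 = 99/176 = 0.5625 → 0.56
Y = (176-4)/176 = 172/176 = 0.97727… → 0.98
= CMYK(0.00, 0.56, 0.98, 0.31)


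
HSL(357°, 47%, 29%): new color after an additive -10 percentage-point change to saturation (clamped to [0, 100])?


Original S = 47%
Adjustment = -10 percentage points
New S = 47 + (-10) = 37
Clamp to [0, 100] → 37
= HSL(357°, 37%, 29%)


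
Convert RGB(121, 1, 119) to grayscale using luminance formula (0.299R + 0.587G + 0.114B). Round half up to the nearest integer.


Gray = 0.299×R + 0.587×G + 0.114×B
Gray = 0.299×121 + 0.587×1 + 0.114×119
Gray = 36.179 + 0.587 + 13.566
Gray = 50.332 → round half up → 50
Gray = 50


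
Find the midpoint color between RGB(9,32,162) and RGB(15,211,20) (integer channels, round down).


Midpoint: each channel = ⌊(C₁+C₂)/2⌋
R: ⌊(9+15)/2⌋ = 12
G: ⌊(32+211)/2⌋ = 121
B: ⌊(162+20)/2⌋ = 91
= RGB(12, 121, 91)


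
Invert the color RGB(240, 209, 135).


Invert: (255-R, 255-G, 255-B)
R: 255-240 = 15
G: 255-209 = 46
B: 255-135 = 120
= RGB(15, 46, 120)


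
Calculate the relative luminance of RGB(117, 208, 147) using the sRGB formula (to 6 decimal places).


Linearize each channel (sRGB transfer function): c = v/255; c_lin = c/12.92 if c ≤ 0.04045, else ((c+0.055)/1.055)^2.4
  R: 117/255 ≈ 0.458824 > 0.04045 → ((0.458824+0.055)/1.055)^2.4 ≈ 0.177888
  G: 208/255 ≈ 0.815686 > 0.04045 → ((0.815686+0.055)/1.055)^2.4 ≈ 0.630757
  B: 147/255 ≈ 0.576471 > 0.04045 → ((0.576471+0.055)/1.055)^2.4 ≈ 0.291771
R_lin = 0.177888, G_lin = 0.630757, B_lin = 0.291771
L = 0.2126×R + 0.7152×G + 0.0722×B
L = 0.2126×0.177888 + 0.7152×0.630757 + 0.0722×0.291771
L ≈ 0.510002


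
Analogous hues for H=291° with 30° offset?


Base hue: 291°
Left analog: (291 - 30) mod 360 = 261°
Right analog: (291 + 30) mod 360 = 321°
Analogous hues = 261° and 321°


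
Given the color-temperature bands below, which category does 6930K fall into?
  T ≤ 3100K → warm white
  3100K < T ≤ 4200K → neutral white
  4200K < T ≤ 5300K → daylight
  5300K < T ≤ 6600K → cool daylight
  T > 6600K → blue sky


Temperature: 6930K
6930K > 6600K → blue sky
Classification: blue sky


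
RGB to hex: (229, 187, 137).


R = 229 → E5 (hex)
G = 187 → BB (hex)
B = 137 → 89 (hex)
Hex = #E5BB89


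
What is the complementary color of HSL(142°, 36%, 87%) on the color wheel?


Complement = opposite side of color wheel = hue + 180°
H' = (142 + 180) mod 360 = 322°
S and L unchanged.
= HSL(322°, 36%, 87%)


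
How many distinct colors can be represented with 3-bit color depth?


Colors = 2^bits = 2^3
= 8 colors


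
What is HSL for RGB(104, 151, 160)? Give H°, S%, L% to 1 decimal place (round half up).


Normalize: R'=104/255≈0.4078, G'=151/255≈0.5922, B'=160/255≈0.6275
Max=160/255, Min=104/255, Δ=Max-Min=56/255
L = (Max+Min)/2 = (160+104)/510 = 264/510 = 0.51764… → L = 51.8%
L > 0.5 → S = Δ/(2-Max-Min) = 56/(510-160-104) = 56/246 = 0.22764… → S = 22.8%
(the 1/255 factors cancel in S and H, so raw channel differences can be used)
Max is B' → H = 60 × ((R-G)/Δ + 4) = 60 × ((104-151)/56 + 4)
  -47/56 + 4 = -0.8392… + 4 = 3.1607…
  H = 60 × 3.1607… = 189.642…° → H = 189.6°
= HSL(189.6°, 22.8%, 51.8%)


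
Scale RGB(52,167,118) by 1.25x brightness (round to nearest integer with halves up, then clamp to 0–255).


Multiply each channel by 1.25, round half up, clamp to [0, 255]
R: 52×1.25 = 65
G: 167×1.25 = 208.75 → round → 209
B: 118×1.25 = 147.5 → round → 148
= RGB(65, 209, 148)


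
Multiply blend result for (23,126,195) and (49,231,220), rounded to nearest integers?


Multiply: C = A×B/255, rounded to nearest integer
R: 23×49/255 = 1127/255 ≈ 4.420 → 4
G: 126×231/255 = 29106/255 ≈ 114.141 → 114
B: 195×220/255 = 42900/255 ≈ 168.235 → 168
= RGB(4, 114, 168)


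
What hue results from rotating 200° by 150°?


New hue = (H + rotation) mod 360
New hue = (200 + 150) mod 360
= 350 mod 360
= 350°


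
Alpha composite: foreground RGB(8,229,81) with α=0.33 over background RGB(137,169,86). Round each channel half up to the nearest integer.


C = α×F + (1-α)×B, with 1-α = 0.67
R: 0.33×8 + 0.67×137 = 2.64 + 91.79 = 94.43 → 94
G: 0.33×229 + 0.67×169 = 75.57 + 113.23 = 188.80 → 189
B: 0.33×81 + 0.67×86 = 26.73 + 57.62 = 84.35 → 84
= RGB(94, 189, 84)


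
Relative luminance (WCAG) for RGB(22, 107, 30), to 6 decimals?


Linearize each channel (sRGB transfer function): c = v/255; c_lin = c/12.92 if c ≤ 0.04045, else ((c+0.055)/1.055)^2.4
  R: 22/255 ≈ 0.086275 > 0.04045 → ((0.086275+0.055)/1.055)^2.4 ≈ 0.008023
  G: 107/255 ≈ 0.419608 > 0.04045 → ((0.419608+0.055)/1.055)^2.4 ≈ 0.147027
  B: 30/255 ≈ 0.117647 > 0.04045 → ((0.117647+0.055)/1.055)^2.4 ≈ 0.012983
R_lin = 0.008023, G_lin = 0.147027, B_lin = 0.012983
L = 0.2126×R + 0.7152×G + 0.0722×B
L = 0.2126×0.008023 + 0.7152×0.147027 + 0.0722×0.012983
L ≈ 0.107797


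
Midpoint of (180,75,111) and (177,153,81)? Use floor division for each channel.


Midpoint: each channel = ⌊(C₁+C₂)/2⌋
R: ⌊(180+177)/2⌋ = 178
G: ⌊(75+153)/2⌋ = 114
B: ⌊(111+81)/2⌋ = 96
= RGB(178, 114, 96)


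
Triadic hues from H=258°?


Triadic: equally spaced at 120° intervals
H1 = 258°
H2 = (258 + 120) mod 360 = 18°
H3 = (258 + 240) mod 360 = 138°
Triadic = 258°, 18°, 138°


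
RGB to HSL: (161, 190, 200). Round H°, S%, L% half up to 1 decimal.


Normalize: R'=161/255≈0.6314, G'=190/255≈0.7451, B'=200/255≈0.7843
Max=200/255, Min=161/255, Δ=Max-Min=39/255
L = (Max+Min)/2 = (200+161)/510 = 361/510 = 0.70784… → L = 70.8%
L > 0.5 → S = Δ/(2-Max-Min) = 39/(510-200-161) = 39/149 = 0.26174… → S = 26.2%
(the 1/255 factors cancel in S and H, so raw channel differences can be used)
Max is B' → H = 60 × ((R-G)/Δ + 4) = 60 × ((161-190)/39 + 4)
  -29/39 + 4 = -0.7435… + 4 = 3.2564…
  H = 60 × 3.2564… = 195.384…° → H = 195.4°
= HSL(195.4°, 26.2%, 70.8%)


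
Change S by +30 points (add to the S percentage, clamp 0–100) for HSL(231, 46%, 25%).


Original S = 46%
Adjustment = +30 percentage points
New S = 46 + (30) = 76
Clamp to [0, 100] → 76
= HSL(231°, 76%, 25%)


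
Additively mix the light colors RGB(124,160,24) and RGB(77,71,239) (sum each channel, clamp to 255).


Additive: each channel = min(255, C₁+C₂)
R: 124+77 = 201 → 201
G: 160+71 = 231 → 231
B: 24+239 = 263 → 255
= RGB(201, 231, 255)


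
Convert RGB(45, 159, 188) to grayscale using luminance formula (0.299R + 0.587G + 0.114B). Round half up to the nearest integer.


Gray = 0.299×R + 0.587×G + 0.114×B
Gray = 0.299×45 + 0.587×159 + 0.114×188
Gray = 13.455 + 93.333 + 21.432
Gray = 128.220 → round half up → 128
Gray = 128


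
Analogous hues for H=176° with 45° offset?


Base hue: 176°
Left analog: (176 - 45) mod 360 = 131°
Right analog: (176 + 45) mod 360 = 221°
Analogous hues = 131° and 221°


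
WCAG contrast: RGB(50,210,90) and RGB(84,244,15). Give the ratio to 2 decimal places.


Linearize each sRGB channel c=v/255: c/12.92 if c ≤ 0.04045 else ((c+0.055)/1.055)^2.4
L = 0.2126×R_lin + 0.7152×G_lin + 0.0722×B_lin
Color 1 (50,210,90):
  R=50: 50/255≈0.1961 > 0.04045 → ((0.1961+0.055)/1.055)^2.4 ≈ 0.03190
  G=210: 210/255≈0.8235 > 0.04045 → ((0.8235+0.055)/1.055)^2.4 ≈ 0.64448
  B=90: 90/255≈0.3529 > 0.04045 → ((0.3529+0.055)/1.055)^2.4 ≈ 0.10224
  L1 = 0.2126×0.03190 + 0.7152×0.64448 + 0.0722×0.10224 ≈ 0.47509
Color 2 (84,244,15):
  R=84: 84/255≈0.3294 > 0.04045 → ((0.3294+0.055)/1.055)^2.4 ≈ 0.08866
  G=244: 244/255≈0.9569 > 0.04045 → ((0.9569+0.055)/1.055)^2.4 ≈ 0.90466
  B=15: 15/255≈0.0588 > 0.04045 → ((0.0588+0.055)/1.055)^2.4 ≈ 0.00478
  L2 = 0.2126×0.08866 + 0.7152×0.90466 + 0.0722×0.00478 ≈ 0.66621
Lighter = 0.66621, Darker = 0.47509
Ratio = (L_lighter + 0.05) / (L_darker + 0.05)
Ratio = (0.66621 + 0.05) / (0.47509 + 0.05) = 0.71621 / 0.52509 ≈ 1.3640
Ratio ≈ 1.36:1


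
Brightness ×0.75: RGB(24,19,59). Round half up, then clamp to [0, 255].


Multiply each channel by 0.75, round half up, clamp to [0, 255]
R: 24×0.75 = 18
G: 19×0.75 = 14.25 → round → 14
B: 59×0.75 = 44.25 → round → 44
= RGB(18, 14, 44)


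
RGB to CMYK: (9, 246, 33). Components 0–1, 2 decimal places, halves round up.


R'=9/255≈0.0353, G'=246/255≈0.9647, B'=33/255≈0.1294
K = 1 - max(R',G',B') = 1 - 246/255 = 9/255 = 0.03529… → 0.04
(1-R'-K)/(1-K) simplifies to (max-R)/max with max = 246:
C = (246-9)/246 = 237/246 = 0.96341… → 0.96
M = (246-246)/246 = 0/246 = 0 → 0.00
Y = (246-33)/246 = 213/246 = 0.86585… → 0.87
= CMYK(0.96, 0.00, 0.87, 0.04)


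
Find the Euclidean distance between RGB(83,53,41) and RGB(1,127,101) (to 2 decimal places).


d = √[(R₁-R₂)² + (G₁-G₂)² + (B₁-B₂)²]
d = √[(83-1)² + (53-127)² + (41-101)²]
d = √[6724 + 5476 + 3600]
d = √15800
d ≈ 125.70


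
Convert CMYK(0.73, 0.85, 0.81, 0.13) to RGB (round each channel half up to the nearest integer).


R = 255 × (1-C) × (1-K) = 255 × 0.27 × 0.87 = 59.8995 → 60
G = 255 × (1-M) × (1-K) = 255 × 0.15 × 0.87 = 33.2775 → 33
B = 255 × (1-Y) × (1-K) = 255 × 0.19 × 0.87 = 42.1515 → 42
= RGB(60, 33, 42)


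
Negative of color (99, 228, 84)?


Invert: (255-R, 255-G, 255-B)
R: 255-99 = 156
G: 255-228 = 27
B: 255-84 = 171
= RGB(156, 27, 171)


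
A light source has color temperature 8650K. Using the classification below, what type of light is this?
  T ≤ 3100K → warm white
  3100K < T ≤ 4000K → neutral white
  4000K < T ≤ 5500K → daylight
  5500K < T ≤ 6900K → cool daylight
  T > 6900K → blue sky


Temperature: 8650K
8650K > 6900K → blue sky
Classification: blue sky


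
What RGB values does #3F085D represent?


3F → 63 (R)
08 → 8 (G)
5D → 93 (B)
= RGB(63, 8, 93)


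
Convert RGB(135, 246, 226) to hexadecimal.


R = 135 → 87 (hex)
G = 246 → F6 (hex)
B = 226 → E2 (hex)
Hex = #87F6E2


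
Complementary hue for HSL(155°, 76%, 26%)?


Complement = opposite side of color wheel = hue + 180°
H' = (155 + 180) mod 360 = 335°
S and L unchanged.
= HSL(335°, 76%, 26%)


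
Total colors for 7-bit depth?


Colors = 2^bits = 2^7
= 128 colors


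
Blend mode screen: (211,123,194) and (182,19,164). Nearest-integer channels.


Screen: C = 255 - (255-A)×(255-B)/255, rounded to nearest integer
R: 255 - (255-211)×(255-182)/255 = 255 - 3212/255 ≈ 255 - 12.596 = 242.404 → 242
G: 255 - (255-123)×(255-19)/255 = 255 - 31152/255 ≈ 255 - 122.165 = 132.835 → 133
B: 255 - (255-194)×(255-164)/255 = 255 - 5551/255 ≈ 255 - 21.769 = 233.231 → 233
= RGB(242, 133, 233)


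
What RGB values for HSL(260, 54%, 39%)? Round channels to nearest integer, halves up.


H=260°, S=0.54, L=0.39
C = (1-|2L-1|)×S = (1-|-0.22|)×0.54 = 0.4212
H' = H/60 = 260/60 ≈ 4.3333; X = C×(1-|H' mod 2 - 1|) = 0.1404
m = L - C/2 = 0.39 - 0.2106 = 0.1794
Sector ⌊H'⌋ = 4 → (R',G',B') = (0.1404, 0.0, 0.4212)
RGB = ((R'+m)×255, (G'+m)×255, (B'+m)×255) = (81.549, 45.747, 153.153)
Round half up → RGB(82, 46, 153)


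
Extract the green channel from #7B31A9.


Color: #7B31A9
R = 7B = 123
G = 31 = 49
B = A9 = 169
Green = 49


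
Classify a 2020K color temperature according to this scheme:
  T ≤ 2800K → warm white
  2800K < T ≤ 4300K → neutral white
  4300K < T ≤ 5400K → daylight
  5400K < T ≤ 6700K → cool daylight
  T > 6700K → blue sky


Temperature: 2020K
2020K ≤ 2800K → warm white
Classification: warm white


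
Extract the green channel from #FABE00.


Color: #FABE00
R = FA = 250
G = BE = 190
B = 00 = 0
Green = 190


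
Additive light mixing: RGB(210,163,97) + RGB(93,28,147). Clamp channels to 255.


Additive: each channel = min(255, C₁+C₂)
R: 210+93 = 303 → 255
G: 163+28 = 191 → 191
B: 97+147 = 244 → 244
= RGB(255, 191, 244)


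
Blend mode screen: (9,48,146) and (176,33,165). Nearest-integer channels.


Screen: C = 255 - (255-A)×(255-B)/255, rounded to nearest integer
R: 255 - (255-9)×(255-176)/255 = 255 - 19434/255 ≈ 255 - 76.212 = 178.788 → 179
G: 255 - (255-48)×(255-33)/255 = 255 - 45954/255 ≈ 255 - 180.212 = 74.788 → 75
B: 255 - (255-146)×(255-165)/255 = 255 - 9810/255 ≈ 255 - 38.471 = 216.529 → 217
= RGB(179, 75, 217)


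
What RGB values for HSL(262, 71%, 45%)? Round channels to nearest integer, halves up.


H=262°, S=0.71, L=0.45
C = (1-|2L-1|)×S = (1-|-0.10|)×0.71 = 0.639
H' = H/60 = 262/60 ≈ 4.3667; X = C×(1-|H' mod 2 - 1|) = 0.2343
m = L - C/2 = 0.45 - 0.3195 = 0.1305
Sector ⌊H'⌋ = 4 → (R',G',B') = (0.2343, 0.0, 0.639)
RGB = ((R'+m)×255, (G'+m)×255, (B'+m)×255) = (93.024, 33.2775, 196.2225)
Round half up → RGB(93, 33, 196)


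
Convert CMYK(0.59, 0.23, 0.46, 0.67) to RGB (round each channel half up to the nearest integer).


R = 255 × (1-C) × (1-K) = 255 × 0.41 × 0.33 = 34.5015 → 35
G = 255 × (1-M) × (1-K) = 255 × 0.77 × 0.33 = 64.7955 → 65
B = 255 × (1-Y) × (1-K) = 255 × 0.54 × 0.33 = 45.441 → 45
= RGB(35, 65, 45)


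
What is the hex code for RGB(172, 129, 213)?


R = 172 → AC (hex)
G = 129 → 81 (hex)
B = 213 → D5 (hex)
Hex = #AC81D5


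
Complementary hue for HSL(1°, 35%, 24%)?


Complement = opposite side of color wheel = hue + 180°
H' = (1 + 180) mod 360 = 181°
S and L unchanged.
= HSL(181°, 35%, 24%)


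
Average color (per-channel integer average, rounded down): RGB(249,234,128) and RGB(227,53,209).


Midpoint: each channel = ⌊(C₁+C₂)/2⌋
R: ⌊(249+227)/2⌋ = 238
G: ⌊(234+53)/2⌋ = 143
B: ⌊(128+209)/2⌋ = 168
= RGB(238, 143, 168)


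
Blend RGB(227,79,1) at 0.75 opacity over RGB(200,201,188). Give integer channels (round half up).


C = α×F + (1-α)×B, with 1-α = 0.25
R: 0.75×227 + 0.25×200 = 170.25 + 50.00 = 220.25 → 220
G: 0.75×79 + 0.25×201 = 59.25 + 50.25 = 109.50 → 110
B: 0.75×1 + 0.25×188 = 0.75 + 47.00 = 47.75 → 48
= RGB(220, 110, 48)


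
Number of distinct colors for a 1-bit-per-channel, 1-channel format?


Total bits = 1 bits/channel × 1 channels = 1 bits
Distinct colors = 2^1
= 2 colors


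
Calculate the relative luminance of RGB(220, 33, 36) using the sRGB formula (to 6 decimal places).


Linearize each channel (sRGB transfer function): c = v/255; c_lin = c/12.92 if c ≤ 0.04045, else ((c+0.055)/1.055)^2.4
  R: 220/255 ≈ 0.862745 > 0.04045 → ((0.862745+0.055)/1.055)^2.4 ≈ 0.715694
  G: 33/255 ≈ 0.129412 > 0.04045 → ((0.129412+0.055)/1.055)^2.4 ≈ 0.015209
  B: 36/255 ≈ 0.141176 > 0.04045 → ((0.141176+0.055)/1.055)^2.4 ≈ 0.017642
R_lin = 0.715694, G_lin = 0.015209, B_lin = 0.017642
L = 0.2126×R + 0.7152×G + 0.0722×B
L = 0.2126×0.715694 + 0.7152×0.015209 + 0.0722×0.017642
L ≈ 0.164307


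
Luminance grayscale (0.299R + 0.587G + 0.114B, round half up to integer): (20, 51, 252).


Gray = 0.299×R + 0.587×G + 0.114×B
Gray = 0.299×20 + 0.587×51 + 0.114×252
Gray = 5.980 + 29.937 + 28.728
Gray = 64.645 → round half up → 65
Gray = 65


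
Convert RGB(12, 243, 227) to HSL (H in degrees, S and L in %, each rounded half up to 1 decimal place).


Normalize: R'=12/255≈0.0471, G'=243/255≈0.9529, B'=227/255≈0.8902
Max=243/255, Min=12/255, Δ=Max-Min=231/255
L = (Max+Min)/2 = (243+12)/510 = 255/510 = 0.5 → L = 50.0%
L ≤ 0.5 → S = Δ/(Max+Min) = 231/(243+12) = 231/255 = 0.90588… → S = 90.6%
(the 1/255 factors cancel in S and H, so raw channel differences can be used)
Max is G' → H = 60 × ((B-R)/Δ + 2) = 60 × ((227-12)/231 + 2)
  215/231 + 2 = 0.9307… + 2 = 2.9307…
  H = 60 × 2.9307… = 175.844…° → H = 175.8°
= HSL(175.8°, 90.6%, 50.0%)


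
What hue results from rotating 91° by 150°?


New hue = (H + rotation) mod 360
New hue = (91 + 150) mod 360
= 241 mod 360
= 241°


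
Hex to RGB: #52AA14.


52 → 82 (R)
AA → 170 (G)
14 → 20 (B)
= RGB(82, 170, 20)


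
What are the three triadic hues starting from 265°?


Triadic: equally spaced at 120° intervals
H1 = 265°
H2 = (265 + 120) mod 360 = 25°
H3 = (265 + 240) mod 360 = 145°
Triadic = 265°, 25°, 145°


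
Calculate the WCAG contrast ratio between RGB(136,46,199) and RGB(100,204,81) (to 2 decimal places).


Linearize each sRGB channel c=v/255: c/12.92 if c ≤ 0.04045 else ((c+0.055)/1.055)^2.4
L = 0.2126×R_lin + 0.7152×G_lin + 0.0722×B_lin
Color 1 (136,46,199):
  R=136: 136/255≈0.5333 > 0.04045 → ((0.5333+0.055)/1.055)^2.4 ≈ 0.24620
  G=46: 46/255≈0.1804 > 0.04045 → ((0.1804+0.055)/1.055)^2.4 ≈ 0.02732
  B=199: 199/255≈0.7804 > 0.04045 → ((0.7804+0.055)/1.055)^2.4 ≈ 0.57112
  L1 = 0.2126×0.24620 + 0.7152×0.02732 + 0.0722×0.57112 ≈ 0.11312
Color 2 (100,204,81):
  R=100: 100/255≈0.3922 > 0.04045 → ((0.3922+0.055)/1.055)^2.4 ≈ 0.12744
  G=204: 204/255≈0.8000 > 0.04045 → ((0.8000+0.055)/1.055)^2.4 ≈ 0.60383
  B=81: 81/255≈0.3176 > 0.04045 → ((0.3176+0.055)/1.055)^2.4 ≈ 0.08228
  L2 = 0.2126×0.12744 + 0.7152×0.60383 + 0.0722×0.08228 ≈ 0.46489
Lighter = 0.46489, Darker = 0.11312
Ratio = (L_lighter + 0.05) / (L_darker + 0.05)
Ratio = (0.46489 + 0.05) / (0.11312 + 0.05) = 0.51489 / 0.16312 ≈ 3.1566
Ratio ≈ 3.16:1


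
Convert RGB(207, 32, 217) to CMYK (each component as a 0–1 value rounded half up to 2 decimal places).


R'=207/255≈0.8118, G'=32/255≈0.1255, B'=217/255≈0.8510
K = 1 - max(R',G',B') = 1 - 217/255 = 38/255 = 0.14901… → 0.15
(1-R'-K)/(1-K) simplifies to (max-R)/max with max = 217:
C = (217-207)/217 = 10/217 = 0.04608… → 0.05
M = (217-32)/217 = 185/217 = 0.85253… → 0.85
Y = (217-217)/217 = 0/217 = 0 → 0.00
= CMYK(0.05, 0.85, 0.00, 0.15)


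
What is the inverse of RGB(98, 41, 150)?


Invert: (255-R, 255-G, 255-B)
R: 255-98 = 157
G: 255-41 = 214
B: 255-150 = 105
= RGB(157, 214, 105)


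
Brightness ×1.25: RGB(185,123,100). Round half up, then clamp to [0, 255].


Multiply each channel by 1.25, round half up, clamp to [0, 255]
R: 185×1.25 = 231.25 → round → 231
G: 123×1.25 = 153.75 → round → 154
B: 100×1.25 = 125
= RGB(231, 154, 125)


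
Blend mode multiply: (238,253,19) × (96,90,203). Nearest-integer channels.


Multiply: C = A×B/255, rounded to nearest integer
R: 238×96/255 = 22848/255 ≈ 89.600 → 90
G: 253×90/255 = 22770/255 ≈ 89.294 → 89
B: 19×203/255 = 3857/255 ≈ 15.125 → 15
= RGB(90, 89, 15)


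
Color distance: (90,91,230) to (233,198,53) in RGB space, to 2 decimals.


d = √[(R₁-R₂)² + (G₁-G₂)² + (B₁-B₂)²]
d = √[(90-233)² + (91-198)² + (230-53)²]
d = √[20449 + 11449 + 31329]
d = √63227
d ≈ 251.45


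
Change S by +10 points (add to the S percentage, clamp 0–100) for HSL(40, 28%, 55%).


Original S = 28%
Adjustment = +10 percentage points
New S = 28 + (10) = 38
Clamp to [0, 100] → 38
= HSL(40°, 38%, 55%)


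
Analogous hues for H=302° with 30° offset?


Base hue: 302°
Left analog: (302 - 30) mod 360 = 272°
Right analog: (302 + 30) mod 360 = 332°
Analogous hues = 272° and 332°


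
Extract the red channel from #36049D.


Color: #36049D
R = 36 = 54
G = 04 = 4
B = 9D = 157
Red = 54


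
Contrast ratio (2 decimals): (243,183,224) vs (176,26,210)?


Linearize each sRGB channel c=v/255: c/12.92 if c ≤ 0.04045 else ((c+0.055)/1.055)^2.4
L = 0.2126×R_lin + 0.7152×G_lin + 0.0722×B_lin
Color 1 (243,183,224):
  R=243: 243/255≈0.9529 > 0.04045 → ((0.9529+0.055)/1.055)^2.4 ≈ 0.89627
  G=183: 183/255≈0.7176 > 0.04045 → ((0.7176+0.055)/1.055)^2.4 ≈ 0.47353
  B=224: 224/255≈0.8784 > 0.04045 → ((0.8784+0.055)/1.055)^2.4 ≈ 0.74540
  L1 = 0.2126×0.89627 + 0.7152×0.47353 + 0.0722×0.74540 ≈ 0.58303
Color 2 (176,26,210):
  R=176: 176/255≈0.6902 > 0.04045 → ((0.6902+0.055)/1.055)^2.4 ≈ 0.43415
  G=26: 26/255≈0.1020 > 0.04045 → ((0.1020+0.055)/1.055)^2.4 ≈ 0.01033
  B=210: 210/255≈0.8235 > 0.04045 → ((0.8235+0.055)/1.055)^2.4 ≈ 0.64448
  L2 = 0.2126×0.43415 + 0.7152×0.01033 + 0.0722×0.64448 ≈ 0.14622
Lighter = 0.58303, Darker = 0.14622
Ratio = (L_lighter + 0.05) / (L_darker + 0.05)
Ratio = (0.58303 + 0.05) / (0.14622 + 0.05) = 0.63303 / 0.19622 ≈ 3.2261
Ratio ≈ 3.23:1


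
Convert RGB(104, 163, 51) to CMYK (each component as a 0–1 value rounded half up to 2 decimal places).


R'=104/255≈0.4078, G'=163/255≈0.6392, B'=51/255≈0.2000
K = 1 - max(R',G',B') = 1 - 163/255 = 92/255 = 0.36078… → 0.36
(1-R'-K)/(1-K) simplifies to (max-R)/max with max = 163:
C = (163-104)/163 = 59/163 = 0.36196… → 0.36
M = (163-163)/163 = 0/163 = 0 → 0.00
Y = (163-51)/163 = 112/163 = 0.68711… → 0.69
= CMYK(0.36, 0.00, 0.69, 0.36)


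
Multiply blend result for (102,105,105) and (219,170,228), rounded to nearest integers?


Multiply: C = A×B/255, rounded to nearest integer
R: 102×219/255 = 22338/255 ≈ 87.600 → 88
G: 105×170/255 = 17850/255 ≈ 70.000 → 70
B: 105×228/255 = 23940/255 ≈ 93.882 → 94
= RGB(88, 70, 94)


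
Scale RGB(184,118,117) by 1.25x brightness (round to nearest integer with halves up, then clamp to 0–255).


Multiply each channel by 1.25, round half up, clamp to [0, 255]
R: 184×1.25 = 230
G: 118×1.25 = 147.5 → round → 148
B: 117×1.25 = 146.25 → round → 146
= RGB(230, 148, 146)


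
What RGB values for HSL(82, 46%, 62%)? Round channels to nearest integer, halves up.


H=82°, S=0.46, L=0.62
C = (1-|2L-1|)×S = (1-|0.24|)×0.46 = 0.3496
H' = H/60 = 82/60 ≈ 1.3667; X = C×(1-|H' mod 2 - 1|) ≈ 0.2214
m = L - C/2 = 0.62 - 0.1748 = 0.4452
Sector ⌊H'⌋ = 1 → (R',G',B') = (≈0.2214, 0.3496, 0.0)
RGB = ((R'+m)×255, (G'+m)×255, (B'+m)×255) = (169.9864, 202.674, 113.526)
Round half up → RGB(170, 203, 114)


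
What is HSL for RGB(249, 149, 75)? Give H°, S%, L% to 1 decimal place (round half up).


Normalize: R'=249/255≈0.9765, G'=149/255≈0.5843, B'=75/255≈0.2941
Max=249/255, Min=75/255, Δ=Max-Min=174/255
L = (Max+Min)/2 = (249+75)/510 = 324/510 = 0.63529… → L = 63.5%
L > 0.5 → S = Δ/(2-Max-Min) = 174/(510-249-75) = 174/186 = 0.93548… → S = 93.5%
(the 1/255 factors cancel in S and H, so raw channel differences can be used)
Max is R' → H = 60 × (((G-B)/Δ) mod 6) = 60 × (((149-75)/174) mod 6)
  74/174 = 0.4252…
  H = 60 × 0.4252… = 25.517…° → H = 25.5°
= HSL(25.5°, 93.5%, 63.5%)


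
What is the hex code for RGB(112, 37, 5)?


R = 112 → 70 (hex)
G = 37 → 25 (hex)
B = 5 → 05 (hex)
Hex = #702505


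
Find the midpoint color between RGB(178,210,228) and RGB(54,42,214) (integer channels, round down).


Midpoint: each channel = ⌊(C₁+C₂)/2⌋
R: ⌊(178+54)/2⌋ = 116
G: ⌊(210+42)/2⌋ = 126
B: ⌊(228+214)/2⌋ = 221
= RGB(116, 126, 221)


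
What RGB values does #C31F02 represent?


C3 → 195 (R)
1F → 31 (G)
02 → 2 (B)
= RGB(195, 31, 2)


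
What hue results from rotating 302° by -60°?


New hue = (H + rotation) mod 360
New hue = (302 -60) mod 360
= 242 mod 360
= 242°


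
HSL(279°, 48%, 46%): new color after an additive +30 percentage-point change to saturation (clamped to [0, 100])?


Original S = 48%
Adjustment = +30 percentage points
New S = 48 + (30) = 78
Clamp to [0, 100] → 78
= HSL(279°, 78%, 46%)


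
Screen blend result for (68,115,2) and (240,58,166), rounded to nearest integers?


Screen: C = 255 - (255-A)×(255-B)/255, rounded to nearest integer
R: 255 - (255-68)×(255-240)/255 = 255 - 2805/255 ≈ 255 - 11.000 = 244.000 → 244
G: 255 - (255-115)×(255-58)/255 = 255 - 27580/255 ≈ 255 - 108.157 = 146.843 → 147
B: 255 - (255-2)×(255-166)/255 = 255 - 22517/255 ≈ 255 - 88.302 = 166.698 → 167
= RGB(244, 147, 167)


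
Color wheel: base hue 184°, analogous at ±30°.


Base hue: 184°
Left analog: (184 - 30) mod 360 = 154°
Right analog: (184 + 30) mod 360 = 214°
Analogous hues = 154° and 214°


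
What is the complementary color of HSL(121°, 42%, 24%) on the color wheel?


Complement = opposite side of color wheel = hue + 180°
H' = (121 + 180) mod 360 = 301°
S and L unchanged.
= HSL(301°, 42%, 24%)


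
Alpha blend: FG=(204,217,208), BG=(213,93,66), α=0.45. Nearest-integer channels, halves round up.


C = α×F + (1-α)×B, with 1-α = 0.55
R: 0.45×204 + 0.55×213 = 91.80 + 117.15 = 208.95 → 209
G: 0.45×217 + 0.55×93 = 97.65 + 51.15 = 148.80 → 149
B: 0.45×208 + 0.55×66 = 93.60 + 36.30 = 129.90 → 130
= RGB(209, 149, 130)


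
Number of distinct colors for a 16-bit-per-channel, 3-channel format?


Total bits = 16 bits/channel × 3 channels = 48 bits
Distinct colors = 2^48
= 281,474,976,710,656 colors


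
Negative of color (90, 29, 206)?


Invert: (255-R, 255-G, 255-B)
R: 255-90 = 165
G: 255-29 = 226
B: 255-206 = 49
= RGB(165, 226, 49)


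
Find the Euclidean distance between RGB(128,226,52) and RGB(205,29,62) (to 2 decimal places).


d = √[(R₁-R₂)² + (G₁-G₂)² + (B₁-B₂)²]
d = √[(128-205)² + (226-29)² + (52-62)²]
d = √[5929 + 38809 + 100]
d = √44838
d ≈ 211.75


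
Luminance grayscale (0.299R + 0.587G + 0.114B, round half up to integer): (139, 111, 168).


Gray = 0.299×R + 0.587×G + 0.114×B
Gray = 0.299×139 + 0.587×111 + 0.114×168
Gray = 41.561 + 65.157 + 19.152
Gray = 125.870 → round half up → 126
Gray = 126


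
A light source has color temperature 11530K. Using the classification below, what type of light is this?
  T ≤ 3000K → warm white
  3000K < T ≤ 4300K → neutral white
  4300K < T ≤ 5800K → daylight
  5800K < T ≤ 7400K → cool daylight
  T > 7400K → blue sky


Temperature: 11530K
11530K > 7400K → blue sky
Classification: blue sky


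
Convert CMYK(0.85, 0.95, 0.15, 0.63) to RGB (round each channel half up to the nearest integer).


R = 255 × (1-C) × (1-K) = 255 × 0.15 × 0.37 = 14.1525 → 14
G = 255 × (1-M) × (1-K) = 255 × 0.05 × 0.37 = 4.7175 → 5
B = 255 × (1-Y) × (1-K) = 255 × 0.85 × 0.37 = 80.1975 → 80
= RGB(14, 5, 80)


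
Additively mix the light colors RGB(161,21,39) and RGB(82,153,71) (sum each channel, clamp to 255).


Additive: each channel = min(255, C₁+C₂)
R: 161+82 = 243 → 243
G: 21+153 = 174 → 174
B: 39+71 = 110 → 110
= RGB(243, 174, 110)


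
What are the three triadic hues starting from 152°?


Triadic: equally spaced at 120° intervals
H1 = 152°
H2 = (152 + 120) mod 360 = 272°
H3 = (152 + 240) mod 360 = 32°
Triadic = 152°, 272°, 32°


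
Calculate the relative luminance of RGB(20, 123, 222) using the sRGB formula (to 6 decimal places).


Linearize each channel (sRGB transfer function): c = v/255; c_lin = c/12.92 if c ≤ 0.04045, else ((c+0.055)/1.055)^2.4
  R: 20/255 ≈ 0.078431 > 0.04045 → ((0.078431+0.055)/1.055)^2.4 ≈ 0.006995
  G: 123/255 ≈ 0.482353 > 0.04045 → ((0.482353+0.055)/1.055)^2.4 ≈ 0.198069
  B: 222/255 ≈ 0.870588 > 0.04045 → ((0.870588+0.055)/1.055)^2.4 ≈ 0.730461
R_lin = 0.006995, G_lin = 0.198069, B_lin = 0.730461
L = 0.2126×R + 0.7152×G + 0.0722×B
L = 0.2126×0.006995 + 0.7152×0.198069 + 0.0722×0.730461
L ≈ 0.195886


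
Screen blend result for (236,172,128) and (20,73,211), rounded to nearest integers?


Screen: C = 255 - (255-A)×(255-B)/255, rounded to nearest integer
R: 255 - (255-236)×(255-20)/255 = 255 - 4465/255 ≈ 255 - 17.510 = 237.490 → 237
G: 255 - (255-172)×(255-73)/255 = 255 - 15106/255 ≈ 255 - 59.239 = 195.761 → 196
B: 255 - (255-128)×(255-211)/255 = 255 - 5588/255 ≈ 255 - 21.914 = 233.086 → 233
= RGB(237, 196, 233)


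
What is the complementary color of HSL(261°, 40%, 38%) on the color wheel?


Complement = opposite side of color wheel = hue + 180°
H' = (261 + 180) mod 360 = 81°
S and L unchanged.
= HSL(81°, 40%, 38%)


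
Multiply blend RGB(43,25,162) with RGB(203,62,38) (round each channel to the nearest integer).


Multiply: C = A×B/255, rounded to nearest integer
R: 43×203/255 = 8729/255 ≈ 34.231 → 34
G: 25×62/255 = 1550/255 ≈ 6.078 → 6
B: 162×38/255 = 6156/255 ≈ 24.141 → 24
= RGB(34, 6, 24)


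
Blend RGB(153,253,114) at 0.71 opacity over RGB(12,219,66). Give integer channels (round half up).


C = α×F + (1-α)×B, with 1-α = 0.29
R: 0.71×153 + 0.29×12 = 108.63 + 3.48 = 112.11 → 112
G: 0.71×253 + 0.29×219 = 179.63 + 63.51 = 243.14 → 243
B: 0.71×114 + 0.29×66 = 80.94 + 19.14 = 100.08 → 100
= RGB(112, 243, 100)


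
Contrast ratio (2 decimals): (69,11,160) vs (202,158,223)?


Linearize each sRGB channel c=v/255: c/12.92 if c ≤ 0.04045 else ((c+0.055)/1.055)^2.4
L = 0.2126×R_lin + 0.7152×G_lin + 0.0722×B_lin
Color 1 (69,11,160):
  R=69: 69/255≈0.2706 > 0.04045 → ((0.2706+0.055)/1.055)^2.4 ≈ 0.05951
  G=11: 11/255≈0.0431 > 0.04045 → ((0.0431+0.055)/1.055)^2.4 ≈ 0.00335
  B=160: 160/255≈0.6275 > 0.04045 → ((0.6275+0.055)/1.055)^2.4 ≈ 0.35153
  L1 = 0.2126×0.05951 + 0.7152×0.00335 + 0.0722×0.35153 ≈ 0.04043
Color 2 (202,158,223):
  R=202: 202/255≈0.7922 > 0.04045 → ((0.7922+0.055)/1.055)^2.4 ≈ 0.59062
  G=158: 158/255≈0.6196 > 0.04045 → ((0.6196+0.055)/1.055)^2.4 ≈ 0.34191
  B=223: 223/255≈0.8745 > 0.04045 → ((0.8745+0.055)/1.055)^2.4 ≈ 0.73791
  L2 = 0.2126×0.59062 + 0.7152×0.34191 + 0.0722×0.73791 ≈ 0.42338
Lighter = 0.42338, Darker = 0.04043
Ratio = (L_lighter + 0.05) / (L_darker + 0.05)
Ratio = (0.42338 + 0.05) / (0.04043 + 0.05) = 0.47338 / 0.09043 ≈ 5.2350
Ratio ≈ 5.23:1


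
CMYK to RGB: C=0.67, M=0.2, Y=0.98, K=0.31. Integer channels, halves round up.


R = 255 × (1-C) × (1-K) = 255 × 0.33 × 0.69 = 58.0635 → 58
G = 255 × (1-M) × (1-K) = 255 × 0.80 × 0.69 = 140.76 → 141
B = 255 × (1-Y) × (1-K) = 255 × 0.02 × 0.69 = 3.519 → 4
= RGB(58, 141, 4)


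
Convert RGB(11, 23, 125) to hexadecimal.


R = 11 → 0B (hex)
G = 23 → 17 (hex)
B = 125 → 7D (hex)
Hex = #0B177D


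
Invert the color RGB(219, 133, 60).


Invert: (255-R, 255-G, 255-B)
R: 255-219 = 36
G: 255-133 = 122
B: 255-60 = 195
= RGB(36, 122, 195)
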